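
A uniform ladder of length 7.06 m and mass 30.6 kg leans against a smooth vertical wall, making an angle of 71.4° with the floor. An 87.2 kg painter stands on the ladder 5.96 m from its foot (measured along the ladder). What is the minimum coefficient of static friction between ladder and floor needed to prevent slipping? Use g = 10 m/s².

About the foot of the ladder:
Ladder weight 30.6×10 = 306 N acts at 3.53 m along the ladder; its horizontal arm is 3.53·cos71.4° = 1.126 m → τ = 344.6 N·m clockwise.
Painter: 87.2×10 = 872 N at 5.96 m → arm 1.901 m → τ = 1658 N·m clockwise.
Wall normal N acts horizontally at the top; its moment arm is the height L sinθ = 7.06·sin71.4° = 6.691 m, counterclockwise.
Setting net torque to zero: N × 6.691 = 2003 → N = 299.4 N.
ΣFx = 0 ⇒ f = N_wall = 299.4 N. ΣFy = 0 ⇒ N_floor = 1178 N.
μ_min = f / N_floor = 299.4 / 1178 = 0.254.

μ_min ≈ 0.254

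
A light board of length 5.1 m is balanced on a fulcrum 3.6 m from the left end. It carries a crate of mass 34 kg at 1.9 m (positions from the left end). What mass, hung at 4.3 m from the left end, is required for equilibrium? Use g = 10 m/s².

Choose the fulcrum (at 3.6 m from the left end) as the axis so the support reaction has zero arm there.
Crate: 34 × 10 = 340 N down at 1.9 m → arm 1.7 m, τ = 340 × 1.7 = 578 N·m counterclockwise.
Net moment of known loads = 578 N·m counterclockwise.
An unknown mass m at 4.3 m has arm 0.7 m; its moment is m·g·0.7 clockwise.
Balancing moments: m × 10 × 0.7 = 578, giving m = 578 / (10 × 0.7) = 82.6 kg.

m ≈ 82.6 kg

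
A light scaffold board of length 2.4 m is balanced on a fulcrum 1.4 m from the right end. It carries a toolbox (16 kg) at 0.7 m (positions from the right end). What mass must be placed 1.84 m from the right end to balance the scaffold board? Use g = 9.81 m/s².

About the fulcrum (at 1.4 m from the right end):
Toolbox: 16 × 9.81 = 157 N down at 0.7 m → arm 0.7 m, τ = 157 × 0.7 = 109.9 N·m clockwise.
Net moment of known loads = 109.9 N·m clockwise.
An unknown mass m at 1.84 m has arm 0.44 m; its moment is m·g·0.44 counterclockwise.
Setting net torque to zero: m × 9.81 × 0.44 = 109.9 → m = 109.9 / (9.81 × 0.44) = 25.5 kg.

m ≈ 25.5 kg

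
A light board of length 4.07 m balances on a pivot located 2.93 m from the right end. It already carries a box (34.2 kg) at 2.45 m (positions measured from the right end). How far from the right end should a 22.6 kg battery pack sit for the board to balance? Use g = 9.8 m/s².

Sum moments about the pivot (at 2.93 m from the right end) (the support reaction has zero arm there).
Box: 34.2 × 9.8 = 335.2 N down at 2.45 m → arm 0.48 m, τ = 335.2 × 0.48 = 160.9 N·m clockwise.
Net moment of existing loads = 160.9 N·m clockwise.
The battery pack weighs 22.6 × 9.8 = 221.5 N and must supply an equal counterclockwise moment, so its lever arm about the pivot is 160.9 / 221.5 = 0.726 m.
That puts it at 2.93 + 0.726 = 3.66 m from the right end.

x ≈ 3.66 m from the right end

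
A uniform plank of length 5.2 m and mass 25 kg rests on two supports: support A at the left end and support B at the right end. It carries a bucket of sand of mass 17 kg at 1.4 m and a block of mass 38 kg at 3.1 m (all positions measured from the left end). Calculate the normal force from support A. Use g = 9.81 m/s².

R_A ≈ 395 N

Taking torques about support B:
Beam weight: 25 × 9.81 = 245.2 N down at 2.6 m → arm 2.6 m, τ = 245.2 × 2.6 = 637.5 N·m counterclockwise.
Bucket of sand: 17 × 9.81 = 166.8 N down at 1.4 m → arm 3.8 m, τ = 166.8 × 3.8 = 633.8 N·m counterclockwise.
Block: 38 × 9.81 = 372.8 N down at 3.1 m → arm 2.1 m, τ = 372.8 × 2.1 = 782.9 N·m counterclockwise.
Net load moment about support B = 2054 N·m counterclockwise.
Reaction R at support A is upward at 0 m, arm 5.2 m → moment R × 5.2 clockwise.
Στ = 0 ⇒ R × 5.2 = 2054 ⇒ R = 395 N.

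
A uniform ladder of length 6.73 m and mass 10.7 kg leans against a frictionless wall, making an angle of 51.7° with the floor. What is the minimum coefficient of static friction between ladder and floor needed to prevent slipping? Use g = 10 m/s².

Taking torques about the foot of the ladder:
Ladder weight 10.7×10 = 107 N acts at 3.365 m along the ladder; its horizontal arm is 3.365·cos51.7° = 2.086 m → τ = 223.2 N·m clockwise.
Wall normal N acts horizontally at the top; its moment arm is the height L sinθ = 6.73·sin51.7° = 5.282 m, counterclockwise.
Balancing moments: N × 5.282 = 223.2, giving N = 42.26 N.
ΣFx = 0 ⇒ f = N_wall = 42.26 N. ΣFy = 0 ⇒ N_floor = 107 N.
μ_min = f / N_floor = 42.26 / 107 = 0.395.

μ_min ≈ 0.395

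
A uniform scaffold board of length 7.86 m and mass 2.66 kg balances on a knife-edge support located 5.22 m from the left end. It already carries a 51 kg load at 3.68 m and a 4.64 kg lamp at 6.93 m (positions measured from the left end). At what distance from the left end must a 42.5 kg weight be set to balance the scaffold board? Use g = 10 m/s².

Sum moments about the knife-edge support (at 5.22 m from the left end) (the support reaction has zero arm there).
Beam weight: 2.66 × 10 = 26.6 N down at 3.93 m → arm 1.29 m, τ = 26.6 × 1.29 = 34.31 N·m counterclockwise.
Load: 51 × 10 = 510 N down at 3.68 m → arm 1.54 m, τ = 510 × 1.54 = 785.4 N·m counterclockwise.
Lamp: 4.64 × 10 = 46.4 N down at 6.93 m → arm 1.71 m, τ = 46.4 × 1.71 = 79.34 N·m clockwise.
Net moment of existing loads = 740.4 N·m counterclockwise.
The weight weighs 42.5 × 10 = 425 N and must supply an equal clockwise moment, so its lever arm about the knife-edge support is 740.4 / 425 = 1.74 m.
That puts it at 5.22 + 1.74 = 6.96 m from the left end.

x ≈ 6.96 m from the left end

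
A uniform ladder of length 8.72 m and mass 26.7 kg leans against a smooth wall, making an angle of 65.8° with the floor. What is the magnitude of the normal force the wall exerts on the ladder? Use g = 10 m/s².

N_wall ≈ 60 N

Choose the foot of the ladder as the axis so the floor normal and friction both act there and drop out.
Ladder weight 26.7×10 = 267 N acts at 4.36 m along the ladder; its horizontal arm is 4.36·cos65.8° = 1.787 m → τ = 477.1 N·m clockwise.
Wall normal N acts horizontally at the top; its moment arm is the height L sinθ = 8.72·sin65.8° = 7.954 m, counterclockwise.
For rotational equilibrium, N × 7.954 = 477.1, so N = 60 N.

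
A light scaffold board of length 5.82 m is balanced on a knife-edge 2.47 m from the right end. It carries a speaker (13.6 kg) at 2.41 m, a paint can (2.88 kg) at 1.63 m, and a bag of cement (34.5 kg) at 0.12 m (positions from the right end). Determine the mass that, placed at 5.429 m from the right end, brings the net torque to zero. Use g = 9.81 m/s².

m ≈ 28.5 kg

About the knife-edge (at 2.47 m from the right end):
Speaker: 13.6 × 9.81 = 133.4 N down at 2.41 m → arm 0.06 m, τ = 133.4 × 0.06 = 8.004 N·m clockwise.
Paint can: 2.88 × 9.81 = 28.25 N down at 1.63 m → arm 0.84 m, τ = 28.25 × 0.84 = 23.73 N·m clockwise.
Bag of cement: 34.5 × 9.81 = 338.4 N down at 0.12 m → arm 2.35 m, τ = 338.4 × 2.35 = 795.2 N·m clockwise.
Net moment of known loads = 826.9 N·m clockwise.
An unknown mass m at 5.429 m has arm 2.959 m; its moment is m·g·2.959 counterclockwise.
Στ = 0 ⇒ m × 9.81 × 2.959 = 826.9 ⇒ m = 826.9 / (9.81 × 2.959) = 28.5 kg.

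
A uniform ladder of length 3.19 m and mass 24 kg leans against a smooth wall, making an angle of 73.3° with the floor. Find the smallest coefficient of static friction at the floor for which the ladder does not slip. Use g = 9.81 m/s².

μ_min ≈ 0.15

Sum moments about the foot of the ladder (the floor normal and friction both act there and drop out).
Ladder weight 24×9.81 = 235.4 N acts at 1.595 m along the ladder; its horizontal arm is 1.595·cos73.3° = 0.4583 m → τ = 107.9 N·m clockwise.
Wall normal N acts horizontally at the top; its moment arm is the height L sinθ = 3.19·sin73.3° = 3.055 m, counterclockwise.
Balancing moments: N × 3.055 = 107.9, giving N = 35.32 N.
ΣFx = 0 ⇒ f = N_wall = 35.32 N. ΣFy = 0 ⇒ N_floor = 235.4 N.
μ_min = f / N_floor = 35.32 / 235.4 = 0.15.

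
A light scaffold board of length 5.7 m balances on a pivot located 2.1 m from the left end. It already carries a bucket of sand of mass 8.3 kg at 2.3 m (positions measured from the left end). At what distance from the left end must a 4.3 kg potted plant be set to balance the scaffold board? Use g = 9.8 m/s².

Sum moments about the pivot (at 2.1 m from the left end) (the support reaction has zero arm there).
Bucket of sand: 8.3 × 9.8 = 81.34 N down at 2.3 m → arm 0.2 m, τ = 81.34 × 0.2 = 16.27 N·m clockwise.
Net moment of existing loads = 16.27 N·m clockwise.
The potted plant weighs 4.3 × 9.8 = 42.14 N and must supply an equal counterclockwise moment, so its lever arm about the pivot is 16.27 / 42.14 = 0.386 m.
That puts it at 2.1 − 0.386 = 1.71 m from the left end.

x ≈ 1.71 m from the left end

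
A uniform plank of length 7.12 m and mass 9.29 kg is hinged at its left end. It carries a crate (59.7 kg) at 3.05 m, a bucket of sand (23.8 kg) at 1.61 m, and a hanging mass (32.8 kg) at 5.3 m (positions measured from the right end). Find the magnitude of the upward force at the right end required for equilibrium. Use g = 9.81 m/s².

Choose the left end as the axis so the unknown pivot reaction has zero arm there.
Beam weight: 9.29 × 9.81 = 91.13 N down at 3.56 m → arm 3.56 m, τ = 91.13 × 3.56 = 324.4 N·m clockwise.
Crate: 59.7 × 9.81 = 585.7 N down at 3.05 m → arm 4.07 m, τ = 585.7 × 4.07 = 2384 N·m clockwise.
Bucket of sand: 23.8 × 9.81 = 233.5 N down at 1.61 m → arm 5.51 m, τ = 233.5 × 5.51 = 1287 N·m clockwise.
Hanging mass: 32.8 × 9.81 = 321.8 N down at 5.3 m → arm 1.82 m, τ = 321.8 × 1.82 = 585.7 N·m clockwise.
Net moment of the loads = 4581 N·m clockwise.
The upward force F acts at the right end, arm 7.12 m, giving F × 7.12 counterclockwise.
Setting net torque to zero: F × 7.12 = 4581 → F = 4581 / 7.12 = 643 N.

F ≈ 643 N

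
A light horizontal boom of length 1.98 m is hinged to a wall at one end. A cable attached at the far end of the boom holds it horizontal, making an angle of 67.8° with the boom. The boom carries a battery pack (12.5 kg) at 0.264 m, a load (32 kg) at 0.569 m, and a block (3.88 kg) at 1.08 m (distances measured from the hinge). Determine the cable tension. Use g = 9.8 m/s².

T ≈ 137 N

Sum moments about the hinge (the unknown hinge reaction has zero arm there).
Battery pack: 12.5 × 9.8 = 122.5 N down at 0.264 m → arm 0.264 m, τ = 122.5 × 0.264 = 32.34 N·m clockwise.
Load: 32 × 9.8 = 313.6 N down at 0.569 m → arm 0.569 m, τ = 313.6 × 0.569 = 178.4 N·m clockwise.
Block: 3.88 × 9.8 = 38.02 N down at 1.08 m → arm 1.08 m, τ = 38.02 × 1.08 = 41.06 N·m clockwise.
Total clockwise load moment = 251.8 N·m.
The cable tension T acts at 1.98 m; only its component perpendicular to the boom, T sinθ, produces torque. sin 67.8° = 0.9259.
Στ = 0 ⇒ T × 1.98 × 0.9259 = 251.8 ⇒ T = 251.8 / 1.833 = 137 N.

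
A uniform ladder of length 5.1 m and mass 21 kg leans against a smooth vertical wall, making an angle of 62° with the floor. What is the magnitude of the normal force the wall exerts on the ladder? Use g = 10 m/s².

Sum moments about the foot of the ladder (the floor normal and friction both act there and drop out).
Ladder weight 21×10 = 210 N acts at 2.55 m along the ladder; its horizontal arm is 2.55·cos62° = 1.197 m → τ = 251.4 N·m clockwise.
Wall normal N acts horizontally at the top; its moment arm is the height L sinθ = 5.1·sin62° = 4.503 m, counterclockwise.
Balancing moments: N × 4.503 = 251.4, giving N = 55.8 N.

N_wall ≈ 55.8 N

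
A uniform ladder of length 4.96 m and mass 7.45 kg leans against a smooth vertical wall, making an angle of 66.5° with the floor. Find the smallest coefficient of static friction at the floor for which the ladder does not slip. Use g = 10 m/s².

Take moments about the foot of the ladder.
Ladder weight 7.45×10 = 74.5 N acts at 2.48 m along the ladder; its horizontal arm is 2.48·cos66.5° = 0.9889 m → τ = 73.67 N·m clockwise.
Wall normal N acts horizontally at the top; its moment arm is the height L sinθ = 4.96·sin66.5° = 4.549 m, counterclockwise.
Στ = 0 ⇒ N × 4.549 = 73.67 ⇒ N = 16.19 N.
ΣFx = 0 ⇒ f = N_wall = 16.19 N. ΣFy = 0 ⇒ N_floor = 74.5 N.
μ_min = f / N_floor = 16.19 / 74.5 = 0.217.

μ_min ≈ 0.217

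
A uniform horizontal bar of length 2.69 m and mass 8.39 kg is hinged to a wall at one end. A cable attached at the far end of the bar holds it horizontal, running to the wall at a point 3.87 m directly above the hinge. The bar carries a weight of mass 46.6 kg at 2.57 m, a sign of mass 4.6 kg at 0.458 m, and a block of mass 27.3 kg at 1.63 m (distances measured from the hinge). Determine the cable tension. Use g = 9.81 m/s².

T ≈ 789 N

Choose the hinge as the axis so the unknown hinge reaction has zero arm there.
Beam weight: 8.39 × 9.81 = 82.31 N down at 1.345 m → arm 1.345 m, τ = 82.31 × 1.345 = 110.7 N·m clockwise.
Weight: 46.6 × 9.81 = 457.1 N down at 2.57 m → arm 2.57 m, τ = 457.1 × 2.57 = 1175 N·m clockwise.
Sign: 4.6 × 9.81 = 45.13 N down at 0.458 m → arm 0.458 m, τ = 45.13 × 0.458 = 20.67 N·m clockwise.
Block: 27.3 × 9.81 = 267.8 N down at 1.63 m → arm 1.63 m, τ = 267.8 × 1.63 = 436.5 N·m clockwise.
Total clockwise load moment = 1743 N·m.
The cable tension T acts at 2.69 m; only its component perpendicular to the bar, T sinθ, produces torque. sinθ = h/√(h²+d²) = 3.87/√(3.87²+2.69²) = 0.8211.
Setting net torque to zero: T × 2.69 × 0.8211 = 1743 → T = 1743 / 2.209 = 789 N.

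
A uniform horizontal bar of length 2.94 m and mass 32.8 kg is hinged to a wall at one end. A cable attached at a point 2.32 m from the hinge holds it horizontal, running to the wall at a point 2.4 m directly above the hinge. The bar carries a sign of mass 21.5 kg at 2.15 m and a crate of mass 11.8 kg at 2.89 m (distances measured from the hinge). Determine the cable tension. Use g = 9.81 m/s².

T ≈ 756 N

Take moments about the hinge.
Beam weight: 32.8 × 9.81 = 321.8 N down at 1.47 m → arm 1.47 m, τ = 321.8 × 1.47 = 473 N·m clockwise.
Sign: 21.5 × 9.81 = 210.9 N down at 2.15 m → arm 2.15 m, τ = 210.9 × 2.15 = 453.4 N·m clockwise.
Crate: 11.8 × 9.81 = 115.8 N down at 2.89 m → arm 2.89 m, τ = 115.8 × 2.89 = 334.7 N·m clockwise.
Total clockwise load moment = 1261 N·m.
The cable tension T acts at 2.32 m; only its component perpendicular to the bar, T sinθ, produces torque. sinθ = h/√(h²+d²) = 2.4/√(2.4²+2.32²) = 0.719.
Balancing moments: T × 2.32 × 0.719 = 1261, giving T = 1261 / 1.668 = 756 N.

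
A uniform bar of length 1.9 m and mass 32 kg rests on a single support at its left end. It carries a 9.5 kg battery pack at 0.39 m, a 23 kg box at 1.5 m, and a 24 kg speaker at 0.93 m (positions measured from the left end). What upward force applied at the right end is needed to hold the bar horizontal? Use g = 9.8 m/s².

F ≈ 469 N

Choose the left end as the axis so the unknown pivot reaction has zero arm there.
Beam weight: 32 × 9.8 = 313.6 N down at 0.95 m → arm 0.95 m, τ = 313.6 × 0.95 = 297.9 N·m clockwise.
Battery pack: 9.5 × 9.8 = 93.1 N down at 0.39 m → arm 0.39 m, τ = 93.1 × 0.39 = 36.31 N·m clockwise.
Box: 23 × 9.8 = 225.4 N down at 1.5 m → arm 1.5 m, τ = 225.4 × 1.5 = 338.1 N·m clockwise.
Speaker: 24 × 9.8 = 235.2 N down at 0.93 m → arm 0.93 m, τ = 235.2 × 0.93 = 218.7 N·m clockwise.
Net moment of the loads = 891 N·m clockwise.
The upward force F acts at the right end, arm 1.9 m, giving F × 1.9 counterclockwise.
Setting net torque to zero: F × 1.9 = 891 → F = 891 / 1.9 = 469 N.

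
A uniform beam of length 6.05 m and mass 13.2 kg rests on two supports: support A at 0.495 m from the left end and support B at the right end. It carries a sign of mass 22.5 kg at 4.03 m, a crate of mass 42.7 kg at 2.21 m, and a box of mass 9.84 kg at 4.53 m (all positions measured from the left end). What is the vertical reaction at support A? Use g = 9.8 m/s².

Take moments about support B.
Beam weight: 13.2 × 9.8 = 129.4 N down at 3.025 m → arm 3.025 m, τ = 129.4 × 3.025 = 391.4 N·m counterclockwise.
Sign: 22.5 × 9.8 = 220.5 N down at 4.03 m → arm 2.02 m, τ = 220.5 × 2.02 = 445.4 N·m counterclockwise.
Crate: 42.7 × 9.8 = 418.5 N down at 2.21 m → arm 3.84 m, τ = 418.5 × 3.84 = 1607 N·m counterclockwise.
Box: 9.84 × 9.8 = 96.43 N down at 4.53 m → arm 1.52 m, τ = 96.43 × 1.52 = 146.6 N·m counterclockwise.
Net load moment about support B = 2590 N·m counterclockwise.
Reaction R at support A is upward at 0.495 m, arm 5.555 m → moment R × 5.555 clockwise.
Setting net torque to zero: R × 5.555 = 2590 → R = 466 N.

R_A ≈ 466 N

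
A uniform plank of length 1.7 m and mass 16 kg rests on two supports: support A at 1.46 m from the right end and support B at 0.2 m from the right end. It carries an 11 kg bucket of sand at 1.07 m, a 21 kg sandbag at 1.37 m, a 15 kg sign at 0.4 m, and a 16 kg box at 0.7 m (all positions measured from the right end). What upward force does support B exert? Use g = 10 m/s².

Sum moments about support A (its reaction then has zero moment arm).
Beam weight: 16 × 10 = 160 N down at 0.85 m → arm 0.61 m, τ = 160 × 0.61 = 97.6 N·m clockwise.
Bucket of sand: 11 × 10 = 110 N down at 1.07 m → arm 0.39 m, τ = 110 × 0.39 = 42.9 N·m clockwise.
Sandbag: 21 × 10 = 210 N down at 1.37 m → arm 0.09 m, τ = 210 × 0.09 = 18.9 N·m clockwise.
Sign: 15 × 10 = 150 N down at 0.4 m → arm 1.06 m, τ = 150 × 1.06 = 159 N·m clockwise.
Box: 16 × 10 = 160 N down at 0.7 m → arm 0.76 m, τ = 160 × 0.76 = 121.6 N·m clockwise.
Net load moment about support A = 440 N·m clockwise.
Reaction R at support B is upward at 0.2 m, arm 1.26 m → moment R × 1.26 counterclockwise.
Setting net torque to zero: R × 1.26 = 440 → R = 349 N.

R_B ≈ 349 N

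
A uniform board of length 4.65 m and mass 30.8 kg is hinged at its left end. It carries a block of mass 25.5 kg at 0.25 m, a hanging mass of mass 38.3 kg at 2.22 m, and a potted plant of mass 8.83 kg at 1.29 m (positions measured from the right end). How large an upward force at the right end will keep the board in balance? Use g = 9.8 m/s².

F ≈ 646 N

Take moments about the left end.
Beam weight: 30.8 × 9.8 = 301.8 N down at 2.325 m → arm 2.325 m, τ = 301.8 × 2.325 = 701.7 N·m clockwise.
Block: 25.5 × 9.8 = 249.9 N down at 0.25 m → arm 4.4 m, τ = 249.9 × 4.4 = 1100 N·m clockwise.
Hanging mass: 38.3 × 9.8 = 375.3 N down at 2.22 m → arm 2.43 m, τ = 375.3 × 2.43 = 912 N·m clockwise.
Potted plant: 8.83 × 9.8 = 86.53 N down at 1.29 m → arm 3.36 m, τ = 86.53 × 3.36 = 290.7 N·m clockwise.
Net moment of the loads = 3004 N·m clockwise.
The upward force F acts at the right end, arm 4.65 m, giving F × 4.65 counterclockwise.
Balancing moments: F × 4.65 = 3004, giving F = 3004 / 4.65 = 646 N.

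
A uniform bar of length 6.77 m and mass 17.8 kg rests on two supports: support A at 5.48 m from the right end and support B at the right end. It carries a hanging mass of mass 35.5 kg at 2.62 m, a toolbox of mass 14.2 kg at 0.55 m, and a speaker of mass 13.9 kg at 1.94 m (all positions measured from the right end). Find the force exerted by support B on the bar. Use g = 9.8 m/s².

R_B ≈ 461 N

Take moments about support A.
Beam weight: 17.8 × 9.8 = 174.4 N down at 3.385 m → arm 2.095 m, τ = 174.4 × 2.095 = 365.4 N·m clockwise.
Hanging mass: 35.5 × 9.8 = 347.9 N down at 2.62 m → arm 2.86 m, τ = 347.9 × 2.86 = 995 N·m clockwise.
Toolbox: 14.2 × 9.8 = 139.2 N down at 0.55 m → arm 4.93 m, τ = 139.2 × 4.93 = 686.3 N·m clockwise.
Speaker: 13.9 × 9.8 = 136.2 N down at 1.94 m → arm 3.54 m, τ = 136.2 × 3.54 = 482.1 N·m clockwise.
Net load moment about support A = 2529 N·m clockwise.
Reaction R at support B is upward at 0 m, arm 5.48 m → moment R × 5.48 counterclockwise.
Balancing moments: R × 5.48 = 2529, giving R = 461 N.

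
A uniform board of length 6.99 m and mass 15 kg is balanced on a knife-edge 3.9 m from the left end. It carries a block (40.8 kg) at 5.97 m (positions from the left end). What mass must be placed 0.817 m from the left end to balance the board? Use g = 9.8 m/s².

m ≈ 25.4 kg

Sum moments about the knife-edge (at 3.9 m from the left end) (the support reaction has zero arm there).
Beam weight: 15 × 9.8 = 147 N down at 3.495 m → arm 0.405 m, τ = 147 × 0.405 = 59.54 N·m counterclockwise.
Block: 40.8 × 9.8 = 399.8 N down at 5.97 m → arm 2.07 m, τ = 399.8 × 2.07 = 827.6 N·m clockwise.
Net moment of known loads = 768.1 N·m clockwise.
An unknown mass m at 0.817 m has arm 3.083 m; its moment is m·g·3.083 counterclockwise.
For rotational equilibrium, m × 9.8 × 3.083 = 768.1, so m = 768.1 / (9.8 × 3.083) = 25.4 kg.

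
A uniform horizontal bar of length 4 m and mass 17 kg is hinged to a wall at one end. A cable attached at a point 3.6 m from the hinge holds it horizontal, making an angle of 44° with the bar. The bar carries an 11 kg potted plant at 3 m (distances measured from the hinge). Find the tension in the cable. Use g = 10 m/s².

T ≈ 268 N

About the hinge:
Beam weight: 17 × 10 = 170 N down at 2 m → arm 2 m, τ = 170 × 2 = 340 N·m clockwise.
Potted plant: 11 × 10 = 110 N down at 3 m → arm 3 m, τ = 110 × 3 = 330 N·m clockwise.
Total clockwise load moment = 670 N·m.
The cable tension T acts at 3.6 m; only its component perpendicular to the bar, T sinθ, produces torque. sin 44° = 0.6947.
Setting net torque to zero: T × 3.6 × 0.6947 = 670 → T = 670 / 2.501 = 268 N.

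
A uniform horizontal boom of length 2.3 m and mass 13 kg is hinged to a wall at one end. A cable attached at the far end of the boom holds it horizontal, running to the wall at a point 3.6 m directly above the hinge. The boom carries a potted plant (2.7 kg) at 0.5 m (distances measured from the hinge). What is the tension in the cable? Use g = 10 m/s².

Sum moments about the hinge (the unknown hinge reaction has zero arm there).
Beam weight: 13 × 10 = 130 N down at 1.15 m → arm 1.15 m, τ = 130 × 1.15 = 149.5 N·m clockwise.
Potted plant: 2.7 × 10 = 27 N down at 0.5 m → arm 0.5 m, τ = 27 × 0.5 = 13.5 N·m clockwise.
Total clockwise load moment = 163 N·m.
The cable tension T acts at 2.3 m; only its component perpendicular to the boom, T sinθ, produces torque. sinθ = h/√(h²+d²) = 3.6/√(3.6²+2.3²) = 0.8427.
For rotational equilibrium, T × 2.3 × 0.8427 = 163, so T = 163 / 1.938 = 84.1 N.

T ≈ 84.1 N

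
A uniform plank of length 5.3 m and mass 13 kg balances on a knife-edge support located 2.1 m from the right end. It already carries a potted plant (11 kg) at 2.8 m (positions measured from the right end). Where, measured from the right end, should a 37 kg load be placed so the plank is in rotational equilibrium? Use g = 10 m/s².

x ≈ 1.7 m from the right end

Take moments about the knife-edge support (at 2.1 m from the right end).
Beam weight: 13 × 10 = 130 N down at 2.65 m → arm 0.55 m, τ = 130 × 0.55 = 71.5 N·m counterclockwise.
Potted plant: 11 × 10 = 110 N down at 2.8 m → arm 0.7 m, τ = 110 × 0.7 = 77 N·m counterclockwise.
Net moment of existing loads = 148.5 N·m counterclockwise.
The load weighs 37 × 10 = 370 N and must supply an equal clockwise moment, so its lever arm about the knife-edge support is 148.5 / 370 = 0.401 m.
That puts it at 2.1 − 0.401 = 1.7 m from the right end.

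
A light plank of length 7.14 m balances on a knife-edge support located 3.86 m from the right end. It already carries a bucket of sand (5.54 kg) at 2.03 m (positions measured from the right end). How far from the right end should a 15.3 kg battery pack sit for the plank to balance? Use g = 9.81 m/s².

Sum moments about the knife-edge support (at 3.86 m from the right end) (the support reaction has zero arm there).
Bucket of sand: 5.54 × 9.81 = 54.35 N down at 2.03 m → arm 1.83 m, τ = 54.35 × 1.83 = 99.46 N·m clockwise.
Net moment of existing loads = 99.46 N·m clockwise.
The battery pack weighs 15.3 × 9.81 = 150.1 N and must supply an equal counterclockwise moment, so its lever arm about the knife-edge support is 99.46 / 150.1 = 0.663 m.
That puts it at 3.86 + 0.663 = 4.52 m from the right end.

x ≈ 4.52 m from the right end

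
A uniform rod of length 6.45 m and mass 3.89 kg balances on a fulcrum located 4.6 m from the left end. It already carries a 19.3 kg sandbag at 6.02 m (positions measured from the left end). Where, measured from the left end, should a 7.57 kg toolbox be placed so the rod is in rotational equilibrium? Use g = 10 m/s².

x ≈ 1.69 m from the left end

About the fulcrum (at 4.6 m from the left end):
Beam weight: 3.89 × 10 = 38.9 N down at 3.225 m → arm 1.375 m, τ = 38.9 × 1.375 = 53.49 N·m counterclockwise.
Sandbag: 19.3 × 10 = 193 N down at 6.02 m → arm 1.42 m, τ = 193 × 1.42 = 274.1 N·m clockwise.
Net moment of existing loads = 220.6 N·m clockwise.
The toolbox weighs 7.57 × 10 = 75.7 N and must supply an equal counterclockwise moment, so its lever arm about the fulcrum is 220.6 / 75.7 = 2.91 m.
That puts it at 4.6 − 2.91 = 1.69 m from the left end.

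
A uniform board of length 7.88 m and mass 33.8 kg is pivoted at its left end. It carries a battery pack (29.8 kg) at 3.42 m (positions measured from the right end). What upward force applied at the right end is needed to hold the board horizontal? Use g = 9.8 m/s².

About the left end:
Beam weight: 33.8 × 9.8 = 331.2 N down at 3.94 m → arm 3.94 m, τ = 331.2 × 3.94 = 1305 N·m clockwise.
Battery pack: 29.8 × 9.8 = 292 N down at 3.42 m → arm 4.46 m, τ = 292 × 4.46 = 1302 N·m clockwise.
Net moment of the loads = 2607 N·m clockwise.
The upward force F acts at the right end, arm 7.88 m, giving F × 7.88 counterclockwise.
Setting net torque to zero: F × 7.88 = 2607 → F = 2607 / 7.88 = 331 N.

F ≈ 331 N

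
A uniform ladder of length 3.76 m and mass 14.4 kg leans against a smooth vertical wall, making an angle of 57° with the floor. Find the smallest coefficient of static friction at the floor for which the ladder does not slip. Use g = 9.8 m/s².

Choose the foot of the ladder as the axis so the floor normal and friction both act there and drop out.
Ladder weight 14.4×9.8 = 141.1 N acts at 1.88 m along the ladder; its horizontal arm is 1.88·cos57° = 1.024 m → τ = 144.5 N·m clockwise.
Wall normal N acts horizontally at the top; its moment arm is the height L sinθ = 3.76·sin57° = 3.153 m, counterclockwise.
For rotational equilibrium, N × 3.153 = 144.5, so N = 45.83 N.
ΣFx = 0 ⇒ f = N_wall = 45.83 N. ΣFy = 0 ⇒ N_floor = 141.1 N.
μ_min = f / N_floor = 45.83 / 141.1 = 0.325.

μ_min ≈ 0.325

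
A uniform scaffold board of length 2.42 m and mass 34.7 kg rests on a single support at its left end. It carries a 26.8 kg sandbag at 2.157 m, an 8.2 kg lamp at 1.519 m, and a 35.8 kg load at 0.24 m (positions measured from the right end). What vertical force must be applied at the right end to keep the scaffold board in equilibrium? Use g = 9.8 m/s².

About the left end:
Beam weight: 34.7 × 9.8 = 340.1 N down at 1.21 m → arm 1.21 m, τ = 340.1 × 1.21 = 411.5 N·m clockwise.
Sandbag: 26.8 × 9.8 = 262.6 N down at 2.157 m → arm 0.263 m, τ = 262.6 × 0.263 = 69.06 N·m clockwise.
Lamp: 8.2 × 9.8 = 80.36 N down at 1.519 m → arm 0.901 m, τ = 80.36 × 0.901 = 72.4 N·m clockwise.
Load: 35.8 × 9.8 = 350.8 N down at 0.24 m → arm 2.18 m, τ = 350.8 × 2.18 = 764.7 N·m clockwise.
Net moment of the loads = 1318 N·m clockwise.
The upward force F acts at the right end, arm 2.42 m, giving F × 2.42 counterclockwise.
Balancing moments: F × 2.42 = 1318, giving F = 1318 / 2.42 = 545 N.

F ≈ 545 N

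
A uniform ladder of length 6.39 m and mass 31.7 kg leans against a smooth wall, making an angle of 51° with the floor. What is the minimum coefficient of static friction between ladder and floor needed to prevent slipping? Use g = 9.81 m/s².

μ_min ≈ 0.405

Take moments about the foot of the ladder.
Ladder weight 31.7×9.81 = 311 N acts at 3.195 m along the ladder; its horizontal arm is 3.195·cos51° = 2.011 m → τ = 625.4 N·m clockwise.
Wall normal N acts horizontally at the top; its moment arm is the height L sinθ = 6.39·sin51° = 4.966 m, counterclockwise.
Στ = 0 ⇒ N × 4.966 = 625.4 ⇒ N = 125.9 N.
ΣFx = 0 ⇒ f = N_wall = 125.9 N. ΣFy = 0 ⇒ N_floor = 311 N.
μ_min = f / N_floor = 125.9 / 311 = 0.405.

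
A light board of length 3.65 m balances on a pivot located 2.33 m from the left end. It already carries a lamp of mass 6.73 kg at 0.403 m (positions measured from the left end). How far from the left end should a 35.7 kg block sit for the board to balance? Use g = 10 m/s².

Taking torques about the pivot (at 2.33 m from the left end):
Lamp: 6.73 × 10 = 67.3 N down at 0.403 m → arm 1.927 m, τ = 67.3 × 1.927 = 129.7 N·m counterclockwise.
Net moment of existing loads = 129.7 N·m counterclockwise.
The block weighs 35.7 × 10 = 357 N and must supply an equal clockwise moment, so its lever arm about the pivot is 129.7 / 357 = 0.363 m.
That puts it at 2.33 + 0.363 = 2.69 m from the left end.

x ≈ 2.69 m from the left end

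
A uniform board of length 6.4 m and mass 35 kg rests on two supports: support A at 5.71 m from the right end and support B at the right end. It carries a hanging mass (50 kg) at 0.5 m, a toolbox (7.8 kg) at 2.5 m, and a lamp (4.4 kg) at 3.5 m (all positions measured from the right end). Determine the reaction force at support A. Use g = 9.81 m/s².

Take moments about support B.
Beam weight: 35 × 9.81 = 343.4 N down at 3.2 m → arm 3.2 m, τ = 343.4 × 3.2 = 1099 N·m counterclockwise.
Hanging mass: 50 × 9.81 = 490.5 N down at 0.5 m → arm 0.5 m, τ = 490.5 × 0.5 = 245.2 N·m counterclockwise.
Toolbox: 7.8 × 9.81 = 76.52 N down at 2.5 m → arm 2.5 m, τ = 76.52 × 2.5 = 191.3 N·m counterclockwise.
Lamp: 4.4 × 9.81 = 43.16 N down at 3.5 m → arm 3.5 m, τ = 43.16 × 3.5 = 151.1 N·m counterclockwise.
Net load moment about support B = 1687 N·m counterclockwise.
Reaction R at support A is upward at 5.71 m, arm 5.71 m → moment R × 5.71 clockwise.
Balancing moments: R × 5.71 = 1687, giving R = 295 N.

R_A ≈ 295 N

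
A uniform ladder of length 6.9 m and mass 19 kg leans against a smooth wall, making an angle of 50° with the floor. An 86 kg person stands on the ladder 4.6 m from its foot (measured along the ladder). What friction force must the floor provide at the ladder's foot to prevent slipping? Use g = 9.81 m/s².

f ≈ 550 N

About the foot of the ladder:
Ladder weight 19×9.81 = 186.4 N acts at 3.45 m along the ladder; its horizontal arm is 3.45·cos50° = 2.218 m → τ = 413.4 N·m clockwise.
Person: 86×9.81 = 843.7 N at 4.6 m → arm 2.957 m → τ = 2495 N·m clockwise.
Wall normal N acts horizontally at the top; its moment arm is the height L sinθ = 6.9·sin50° = 5.286 m, counterclockwise.
For rotational equilibrium, N × 5.286 = 2908, so N = 550 N.
ΣFx = 0: friction at the foot balances the wall's push, so f = N_wall = 550 N.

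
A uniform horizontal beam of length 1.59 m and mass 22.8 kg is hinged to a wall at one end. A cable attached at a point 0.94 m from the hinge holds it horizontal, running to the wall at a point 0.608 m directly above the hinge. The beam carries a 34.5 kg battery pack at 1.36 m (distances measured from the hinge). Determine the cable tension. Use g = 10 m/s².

T ≈ 1270 N

Choose the hinge as the axis so the unknown hinge reaction has zero arm there.
Beam weight: 22.8 × 10 = 228 N down at 0.795 m → arm 0.795 m, τ = 228 × 0.795 = 181.3 N·m clockwise.
Battery pack: 34.5 × 10 = 345 N down at 1.36 m → arm 1.36 m, τ = 345 × 1.36 = 469.2 N·m clockwise.
Total clockwise load moment = 650.5 N·m.
The cable tension T acts at 0.94 m; only its component perpendicular to the beam, T sinθ, produces torque. sinθ = h/√(h²+d²) = 0.608/√(0.608²+0.94²) = 0.5431.
For rotational equilibrium, T × 0.94 × 0.5431 = 650.5, so T = 650.5 / 0.5105 = 1270 N.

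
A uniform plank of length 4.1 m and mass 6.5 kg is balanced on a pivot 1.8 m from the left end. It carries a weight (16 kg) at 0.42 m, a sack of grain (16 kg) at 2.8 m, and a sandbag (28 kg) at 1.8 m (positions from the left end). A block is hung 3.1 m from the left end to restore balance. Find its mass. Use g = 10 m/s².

m ≈ 3.43 kg

Taking torques about the pivot (at 1.8 m from the left end):
Beam weight: 6.5 × 10 = 65 N down at 2.05 m → arm 0.25 m, τ = 65 × 0.25 = 16.25 N·m clockwise.
Weight: 16 × 10 = 160 N down at 0.42 m → arm 1.38 m, τ = 160 × 1.38 = 220.8 N·m counterclockwise.
Sack of grain: 16 × 10 = 160 N down at 2.8 m → arm 1 m, τ = 160 × 1 = 160 N·m clockwise.
Sandbag: acts at the pivot, moment arm 0 → no torque.
Net moment of known loads = 44.55 N·m counterclockwise.
An unknown mass m at 3.1 m has arm 1.3 m; its moment is m·g·1.3 clockwise.
Balancing moments: m × 10 × 1.3 = 44.55, giving m = 44.55 / (10 × 1.3) = 3.43 kg.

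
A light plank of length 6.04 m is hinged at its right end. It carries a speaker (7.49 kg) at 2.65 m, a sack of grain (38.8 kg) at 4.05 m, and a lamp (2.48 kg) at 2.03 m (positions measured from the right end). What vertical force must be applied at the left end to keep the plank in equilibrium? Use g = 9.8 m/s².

F ≈ 295 N

Take moments about the right end.
Speaker: 7.49 × 9.8 = 73.4 N down at 2.65 m → arm 2.65 m, τ = 73.4 × 2.65 = 194.5 N·m counterclockwise.
Sack of grain: 38.8 × 9.8 = 380.2 N down at 4.05 m → arm 4.05 m, τ = 380.2 × 4.05 = 1540 N·m counterclockwise.
Lamp: 2.48 × 9.8 = 24.3 N down at 2.03 m → arm 2.03 m, τ = 24.3 × 2.03 = 49.33 N·m counterclockwise.
Net moment of the loads = 1784 N·m counterclockwise.
The upward force F acts at the left end, arm 6.04 m, giving F × 6.04 clockwise.
Balancing moments: F × 6.04 = 1784, giving F = 1784 / 6.04 = 295 N.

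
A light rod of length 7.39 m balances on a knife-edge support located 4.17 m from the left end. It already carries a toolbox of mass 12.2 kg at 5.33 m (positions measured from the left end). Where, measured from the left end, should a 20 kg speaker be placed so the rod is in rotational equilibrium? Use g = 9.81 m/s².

About the knife-edge support (at 4.17 m from the left end):
Toolbox: 12.2 × 9.81 = 119.7 N down at 5.33 m → arm 1.16 m, τ = 119.7 × 1.16 = 138.9 N·m clockwise.
Net moment of existing loads = 138.9 N·m clockwise.
The speaker weighs 20 × 9.81 = 196.2 N and must supply an equal counterclockwise moment, so its lever arm about the knife-edge support is 138.9 / 196.2 = 0.708 m.
That puts it at 4.17 − 0.708 = 3.46 m from the left end.

x ≈ 3.46 m from the left end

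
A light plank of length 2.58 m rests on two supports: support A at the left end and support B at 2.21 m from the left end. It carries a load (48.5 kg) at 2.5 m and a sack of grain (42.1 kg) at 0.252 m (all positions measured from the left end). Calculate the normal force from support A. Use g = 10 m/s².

R_A ≈ 309 N

Take moments about support B.
Load: 48.5 × 10 = 485 N down at 2.5 m → arm 0.29 m, τ = 485 × 0.29 = 140.6 N·m clockwise.
Sack of grain: 42.1 × 10 = 421 N down at 0.252 m → arm 1.958 m, τ = 421 × 1.958 = 824.3 N·m counterclockwise.
Net load moment about support B = 683.7 N·m counterclockwise.
Reaction R at support A is upward at 0 m, arm 2.21 m → moment R × 2.21 clockwise.
Balancing moments: R × 2.21 = 683.7, giving R = 309 N.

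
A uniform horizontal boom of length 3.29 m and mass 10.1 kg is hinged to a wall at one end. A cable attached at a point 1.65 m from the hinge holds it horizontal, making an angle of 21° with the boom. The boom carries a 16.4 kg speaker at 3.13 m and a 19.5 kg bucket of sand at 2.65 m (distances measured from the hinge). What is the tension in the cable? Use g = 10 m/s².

T ≈ 2020 N

Choose the hinge as the axis so the unknown hinge reaction has zero arm there.
Beam weight: 10.1 × 10 = 101 N down at 1.645 m → arm 1.645 m, τ = 101 × 1.645 = 166.1 N·m clockwise.
Speaker: 16.4 × 10 = 164 N down at 3.13 m → arm 3.13 m, τ = 164 × 3.13 = 513.3 N·m clockwise.
Bucket of sand: 19.5 × 10 = 195 N down at 2.65 m → arm 2.65 m, τ = 195 × 2.65 = 516.8 N·m clockwise.
Total clockwise load moment = 1196 N·m.
The cable tension T acts at 1.65 m; only its component perpendicular to the boom, T sinθ, produces torque. sin 21° = 0.3584.
For rotational equilibrium, T × 1.65 × 0.3584 = 1196, so T = 1196 / 0.5914 = 2020 N.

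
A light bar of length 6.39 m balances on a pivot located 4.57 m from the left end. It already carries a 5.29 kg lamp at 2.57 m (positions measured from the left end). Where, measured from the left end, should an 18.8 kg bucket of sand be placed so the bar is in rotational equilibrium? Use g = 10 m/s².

About the pivot (at 4.57 m from the left end):
Lamp: 5.29 × 10 = 52.9 N down at 2.57 m → arm 2 m, τ = 52.9 × 2 = 105.8 N·m counterclockwise.
Net moment of existing loads = 105.8 N·m counterclockwise.
The bucket of sand weighs 18.8 × 10 = 188 N and must supply an equal clockwise moment, so its lever arm about the pivot is 105.8 / 188 = 0.563 m.
That puts it at 4.57 + 0.563 = 5.13 m from the left end.

x ≈ 5.13 m from the left end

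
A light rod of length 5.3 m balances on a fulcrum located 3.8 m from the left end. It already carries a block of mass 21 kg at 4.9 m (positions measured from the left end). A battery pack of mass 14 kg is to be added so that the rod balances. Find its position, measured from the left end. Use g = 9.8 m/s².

x ≈ 2.15 m from the left end

Take moments about the fulcrum (at 3.8 m from the left end).
Block: 21 × 9.8 = 205.8 N down at 4.9 m → arm 1.1 m, τ = 205.8 × 1.1 = 226.4 N·m clockwise.
Net moment of existing loads = 226.4 N·m clockwise.
The battery pack weighs 14 × 9.8 = 137.2 N and must supply an equal counterclockwise moment, so its lever arm about the fulcrum is 226.4 / 137.2 = 1.65 m.
That puts it at 3.8 − 1.65 = 2.15 m from the left end.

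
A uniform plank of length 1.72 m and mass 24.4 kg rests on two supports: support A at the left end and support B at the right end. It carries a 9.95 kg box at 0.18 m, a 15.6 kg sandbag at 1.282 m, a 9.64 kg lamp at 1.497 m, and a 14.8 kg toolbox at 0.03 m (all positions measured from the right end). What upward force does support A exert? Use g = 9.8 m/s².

R_A ≈ 328 N

About support B:
Beam weight: 24.4 × 9.8 = 239.1 N down at 0.86 m → arm 0.86 m, τ = 239.1 × 0.86 = 205.6 N·m counterclockwise.
Box: 9.95 × 9.8 = 97.51 N down at 0.18 m → arm 0.18 m, τ = 97.51 × 0.18 = 17.55 N·m counterclockwise.
Sandbag: 15.6 × 9.8 = 152.9 N down at 1.282 m → arm 1.282 m, τ = 152.9 × 1.282 = 196 N·m counterclockwise.
Lamp: 9.64 × 9.8 = 94.47 N down at 1.497 m → arm 1.497 m, τ = 94.47 × 1.497 = 141.4 N·m counterclockwise.
Toolbox: 14.8 × 9.8 = 145 N down at 0.03 m → arm 0.03 m, τ = 145 × 0.03 = 4.35 N·m counterclockwise.
Net load moment about support B = 564.9 N·m counterclockwise.
Reaction R at support A is upward at 1.72 m, arm 1.72 m → moment R × 1.72 clockwise.
Στ = 0 ⇒ R × 1.72 = 564.9 ⇒ R = 328 N.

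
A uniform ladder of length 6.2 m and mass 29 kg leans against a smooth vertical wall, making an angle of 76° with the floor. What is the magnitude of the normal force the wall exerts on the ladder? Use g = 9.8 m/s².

N_wall ≈ 35.4 N

About the foot of the ladder:
Ladder weight 29×9.8 = 284.2 N acts at 3.1 m along the ladder; its horizontal arm is 3.1·cos76° = 0.75 m → τ = 213.1 N·m clockwise.
Wall normal N acts horizontally at the top; its moment arm is the height L sinθ = 6.2·sin76° = 6.016 m, counterclockwise.
Setting net torque to zero: N × 6.016 = 213.1 → N = 35.4 N.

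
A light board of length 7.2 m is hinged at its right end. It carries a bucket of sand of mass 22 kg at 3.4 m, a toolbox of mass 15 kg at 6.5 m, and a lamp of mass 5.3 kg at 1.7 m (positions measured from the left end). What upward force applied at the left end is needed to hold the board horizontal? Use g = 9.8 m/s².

Choose the right end as the axis so the unknown pivot reaction has zero arm there.
Bucket of sand: 22 × 9.8 = 215.6 N down at 3.4 m → arm 3.8 m, τ = 215.6 × 3.8 = 819.3 N·m counterclockwise.
Toolbox: 15 × 9.8 = 147 N down at 6.5 m → arm 0.7 m, τ = 147 × 0.7 = 102.9 N·m counterclockwise.
Lamp: 5.3 × 9.8 = 51.94 N down at 1.7 m → arm 5.5 m, τ = 51.94 × 5.5 = 285.7 N·m counterclockwise.
Net moment of the loads = 1208 N·m counterclockwise.
The upward force F acts at the left end, arm 7.2 m, giving F × 7.2 clockwise.
Στ = 0 ⇒ F × 7.2 = 1208 ⇒ F = 1208 / 7.2 = 168 N.

F ≈ 168 N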